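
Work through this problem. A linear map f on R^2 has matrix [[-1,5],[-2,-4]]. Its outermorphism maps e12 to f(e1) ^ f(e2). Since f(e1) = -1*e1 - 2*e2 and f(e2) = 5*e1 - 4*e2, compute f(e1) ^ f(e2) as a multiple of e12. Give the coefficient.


The outermorphism of a linear map f sends e1^e2 to f(e1)^f(e2).
f(e1) = -1*e1 - 2*e2
f(e2) = 5*e1 - 4*e2
f(e1) ^ f(e2) = (-1*e1 - 2*e2) ^ (5*e1 - 4*e2)
= (-1)*(-4)*e12 + (-2)*5*e21
= (4 - (-10))*e12
= 14*e12
Coefficient = 14


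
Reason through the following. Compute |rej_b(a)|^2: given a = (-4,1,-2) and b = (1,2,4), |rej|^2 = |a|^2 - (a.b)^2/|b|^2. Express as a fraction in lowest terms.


|a|^2 = (-4)^2 + 1^2 + (-2)^2 = 21
|b|^2 = 1^2 + 2^2 + 4^2 = 21
a . b = (-4)*1 + 1*2 + (-2)*4 = -10
(a.b)^2 = (-10)^2 = 100
|rej|^2 = 21 - 100/21
= (441 - 100)/21
= 341/21
In lowest terms: 341/21


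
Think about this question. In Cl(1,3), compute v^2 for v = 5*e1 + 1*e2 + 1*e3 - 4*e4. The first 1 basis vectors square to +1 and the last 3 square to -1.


v^2 = sum of c_i^2 * e_i^2
Positive signature terms (e_i^2 = +1): 5^2 = 25
Negative signature terms (e_j^2 = -1): 1^2 + 1^2 + (-4)^2 = 18
v^2 = 25 - 18 = 7


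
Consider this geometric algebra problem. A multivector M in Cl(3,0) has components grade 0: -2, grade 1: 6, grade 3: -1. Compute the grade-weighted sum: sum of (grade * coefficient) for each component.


Grade-weighted sum = sum of grade_k * coefficient_k
0*(-2) = 0
1*6 = 6
3*(-1) = -3
Total = 0 + 6 + (-3) = 3


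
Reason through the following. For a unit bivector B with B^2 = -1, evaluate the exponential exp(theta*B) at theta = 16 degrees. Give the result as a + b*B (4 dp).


For a unit bivector B with B^2 = -1, the exponential series gives
e^(theta*B) = cos(theta) + sin(theta)*B (the GA analogue of Euler's formula).
theta = 16 degrees = 0.279253 rad
cos(16 deg) = 0.9613
sin(16 deg) = 0.2756
exp(theta*B) = 0.9613 + 0.2756*B


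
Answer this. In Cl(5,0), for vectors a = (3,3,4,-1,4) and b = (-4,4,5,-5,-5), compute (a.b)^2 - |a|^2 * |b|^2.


a . b = 3*(-4) + 3*4 + 4*5 + (-1)*(-5) + 4*(-5)
= -12 + 12 + 20 + 5 + (-20) = 5
|a|^2 = 3^2 + 3^2 + 4^2 + (-1)^2 + 4^2 = 51
|b|^2 = (-4)^2 + 4^2 + 5^2 + (-5)^2 + (-5)^2 = 107
(a.b)^2 = 5^2 = 25
|a|^2 * |b|^2 = 51 * 107 = 5457
Result = 25 - 5457 = -5432


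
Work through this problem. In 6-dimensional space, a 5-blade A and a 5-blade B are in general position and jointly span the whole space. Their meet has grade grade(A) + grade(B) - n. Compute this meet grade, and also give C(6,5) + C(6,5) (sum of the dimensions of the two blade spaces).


Meet grade = grade(A) + grade(B) - n
= 5 + 5 - 6 = 4
C(6,5) = 6
C(6,5) = 6
dim_A + dim_B = 6 + 6 = 12


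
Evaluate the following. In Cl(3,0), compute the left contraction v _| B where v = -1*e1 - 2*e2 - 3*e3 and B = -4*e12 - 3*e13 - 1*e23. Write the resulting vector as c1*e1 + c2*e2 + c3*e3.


Left contraction v _| B = <vB>_1 (grade-1 part of the geometric product vB).
Using e1_|e12 = e2, e2_|e12 = -e1, e1_|e13 = e3, e3_|e13 = -e1, e2_|e23 = e3, e3_|e23 = -e2:
e1 coeff: -v2*b12 - v3*b13 = -(-2)*(-4) - (-3)*(-3) = -17
e2 coeff: v1*b12 - v3*b23 = (-1)*(-4) - (-3)*(-1) = 1
e3 coeff: v1*b13 + v2*b23 = (-1)*(-3) + (-2)*(-1) = 5
v _| B = -17*e1 + 1*e2 + 5*e3


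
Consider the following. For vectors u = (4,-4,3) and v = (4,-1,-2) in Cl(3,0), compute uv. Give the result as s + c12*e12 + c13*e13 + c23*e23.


In Cl(3,0): e_i^2 = 1, e_ie_j = -e_je_i for i != j.
Scalar part = u . v = 4*4 + (-4)*(-1) + 3*(-2)
= 16 + 4 + (-6) = 14
e12 coeff = 4*(-1) - (-4)*4 = -4 - (-16) = 12
e13 coeff = 4*(-2) - 3*4 = -8 - 12 = -20
e23 coeff = (-4)*(-2) - 3*(-1) = 8 - (-3) = 11
uv = 14 + 12*e12 - 20*e13 + 11*e23


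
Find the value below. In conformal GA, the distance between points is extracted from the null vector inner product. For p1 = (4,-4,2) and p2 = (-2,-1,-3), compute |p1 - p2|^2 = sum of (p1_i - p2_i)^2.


p1 - p2 = (6, -3, 5)
|p1 - p2|^2 = 6^2 + (-3)^2 + 5^2
= 36 + 9 + 25
= 70


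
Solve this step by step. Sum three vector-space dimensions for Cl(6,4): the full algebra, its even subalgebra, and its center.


n = 6 + 4 = 10
Total dim = 2^10 = 1024
Even subalgebra dim = 2^9 = 512
n is even, so center dim = 1
Sum = 1024 + 512 + 1 = 1537


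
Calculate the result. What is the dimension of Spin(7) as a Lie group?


Spin(n) double-covers SO(n); both have Lie algebra so(n) of dimension n(n-1)/2.
n = 7
n(n-1) = 7 * 6 = 42
dim Spin(7) = 42/2 = 21


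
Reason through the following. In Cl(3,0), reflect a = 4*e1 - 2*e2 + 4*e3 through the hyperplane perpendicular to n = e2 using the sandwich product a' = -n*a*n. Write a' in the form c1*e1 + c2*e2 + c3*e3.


Reflection formula: a' = -n*a*n, with n = e2 (unit vector, n^2 = 1).
For reflection through hyperplane perp to e2:
The component along e2 flips sign, others stay.
a = (4, -2, 4)
a' = (4, 2, 4)
a' = 4*e1 + 2*e2 + 4*e3


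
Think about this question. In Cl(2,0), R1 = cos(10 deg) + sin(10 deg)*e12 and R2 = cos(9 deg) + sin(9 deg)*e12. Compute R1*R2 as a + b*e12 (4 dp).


Same-plane rotors commute and their half-angles add:
R1*R2 = cos(a1 + a2) + sin(a1 + a2)*e12.
a1 + a2 = 10 + 9 = 19 deg
cos(19 deg) = 0.9455
sin(19 deg) = 0.3256
R1*R2 = 0.9455 + 0.3256*e12


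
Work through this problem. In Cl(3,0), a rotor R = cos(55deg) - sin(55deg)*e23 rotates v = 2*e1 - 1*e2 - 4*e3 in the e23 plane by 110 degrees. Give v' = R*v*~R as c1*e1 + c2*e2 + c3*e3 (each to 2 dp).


Rotor R = cos(55deg) - sin(55deg)*e23
Rotation angle theta = 2 * 55 = 110 degrees in the e23 plane (e2 -> e3).
The component perpendicular to the plane (e1) is invariant: v'_1 = v1 = 2.00
cos(110deg) = -0.3420, sin(110deg) = 0.9397
v'_2 = v2*cos(theta) - v3*sin(theta) = -1*(-0.3420) - (-4)*0.9397 = 4.10
v'_3 = v2*sin(theta) + v3*cos(theta) = -1*0.9397 + (-4)*(-0.3420) = 0.43
v' = 2.00*e1 + 4.10*e2 + 0.43*e3


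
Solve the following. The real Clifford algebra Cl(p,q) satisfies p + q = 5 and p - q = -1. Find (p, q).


We need p + q = 5 and p - q = -1.
Adding: 2p = 5 + (-1) = 4, so p = 2.
Then q = 5 - 2 = 3.
(p, q) = (2, 3)


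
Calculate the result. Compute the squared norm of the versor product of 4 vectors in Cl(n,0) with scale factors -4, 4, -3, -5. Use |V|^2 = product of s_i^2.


Each vector v_i has |v_i|^2 = s_i^2
Squared scales: (-4)^2 = 16, 4^2 = 16, (-3)^2 = 9, (-5)^2 = 25
|V|^2 = 16 * 16 * 9 * 25
= 57600


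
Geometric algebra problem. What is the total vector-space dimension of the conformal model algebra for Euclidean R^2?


The conformal model of R^2 uses Cl(3,1): the 2 Euclidean generators plus two extra orthogonal generators e+ (e+^2 = +1) and e- (e-^2 = -1), from which the null vectors e0, einf are built.
Number of generators m = 2 + 2 = 4.
dim Cl(p,q) = 2^m = 2^4 = 16


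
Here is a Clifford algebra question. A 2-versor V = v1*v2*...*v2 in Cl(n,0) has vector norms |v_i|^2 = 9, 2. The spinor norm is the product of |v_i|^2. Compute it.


Spinor norm N(V) = |v1|^2 * |v2|^2 * ... * |v2|^2
= 9 * 2
Running product: 9, 18
N(V) = 18


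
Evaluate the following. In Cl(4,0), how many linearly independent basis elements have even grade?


Even subalgebra dimension = 2^(n-1)
n = 4 + 0 = 4
2^(4 - 1) = 2^3 = 8
Verification: sum of C(4,k) for even k = 1 + 6 + 1 = 8
Result = 8


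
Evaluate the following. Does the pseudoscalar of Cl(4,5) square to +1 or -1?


The pseudoscalar I = e1...e_n (product of all n generators) of Cl(p,q) satisfies I^2 = (-1)^(q + n(n-1)/2).
p = 4, q = 5, n = p + q = 9
n(n-1)/2 = 9 * 8 / 2 = 36
Exponent = q + n(n-1)/2 = 5 + 36 = 41
I^2 = (-1)^41 = -1


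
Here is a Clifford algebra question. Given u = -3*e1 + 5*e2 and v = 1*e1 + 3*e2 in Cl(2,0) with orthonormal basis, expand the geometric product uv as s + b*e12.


Expand: (-3*e1 + 5*e2)(1*e1 + 3*e2)
= (-3)*1*e1e1 + (-3)*3*e1e2 + 5*1*e2e1 + 5*3*e2e2
Using e1^2 = e2^2 = 1, e2e1 = -e1e2:
Scalar part s = (-3)*1 + 5*3 = -3 + 15 = 12
Bivector part b = (-3)*3 - 5*1 = -9 - 5 = -14
uv = 12 - 14*e12


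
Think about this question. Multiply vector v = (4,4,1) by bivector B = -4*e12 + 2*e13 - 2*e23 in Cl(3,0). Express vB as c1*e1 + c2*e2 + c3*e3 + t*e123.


vB has grade-1 (vector) and grade-3 (trivector) parts: vB = (v _| B) + (v ^ B).
Vector part <vB>_1:
  e1: -v2*b12 - v3*b13 = -(4)*(-4) - (1)*(2) = 14
  e2: v1*b12 - v3*b23 = (4)*(-4) - (1)*(-2) = -14
  e3: v1*b13 + v2*b23 = (4)*(2) + (4)*(-2) = 0
Trivector part <vB>_3:
  e123: v1*b23 - v2*b13 + v3*b12 = (4)*(-2) - (4)*(2) + (1)*(-4) = -20
vB = 14*e1 - 14*e2 + 0*e3 - 20*e123


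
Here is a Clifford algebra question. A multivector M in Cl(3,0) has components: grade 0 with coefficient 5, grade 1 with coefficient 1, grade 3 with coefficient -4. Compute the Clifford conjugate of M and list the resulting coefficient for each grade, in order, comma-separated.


Clifford conjugate sign for grade k: (-1)^(k(k+1)/2)
Grade 0: (-1)^(0*1/2) = (-1)^0 = 1, coeff 5 -> 5
Grade 1: (-1)^(1*2/2) = (-1)^1 = -1, coeff 1 -> -1
Grade 3: (-1)^(3*4/2) = (-1)^6 = 1, coeff -4 -> -4
Conjugated coefficients: 5, -1, -4


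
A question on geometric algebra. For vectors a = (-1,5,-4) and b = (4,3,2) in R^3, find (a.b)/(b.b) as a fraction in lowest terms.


Projection coefficient = (a . b) / (b . b)
a . b = (-1)*4 + 5*3 + (-4)*2
= -4 + 15 + (-8) = 3
b . b = 4^2 + 3^2 + 2^2
= 16 + 9 + 4 = 29
Coefficient = 3/29
In lowest terms: 3/29


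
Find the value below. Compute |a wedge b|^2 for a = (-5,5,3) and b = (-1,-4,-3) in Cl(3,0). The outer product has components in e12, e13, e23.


a wedge b = (a1*b2 - a2*b1)*e12 + (a1*b3 - a3*b1)*e13 + (a2*b3 - a3*b2)*e23
e12 coeff: (-5)*(-4) - 5*(-1) = 20 - (-5) = 25
e13 coeff: (-5)*(-3) - 3*(-1) = 15 - (-3) = 18
e23 coeff: 5*(-3) - 3*(-4) = -15 - (-12) = -3
|a wedge b|^2 = 25^2 + 18^2 + (-3)^2
= 625 + 324 + 9
= 958


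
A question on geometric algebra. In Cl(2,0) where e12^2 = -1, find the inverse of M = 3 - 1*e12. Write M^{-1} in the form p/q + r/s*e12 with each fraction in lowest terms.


M = 3 - 1*e12, where e12^2 = -1.
Since M commutes with its reverse ~M = a - b*e12, M * ~M = a^2 - b^2*e12^2 = a^2 + b^2.
So M^{-1} = ~M / (a^2 + b^2) = (a - b*e12)/(a^2 + b^2).
a^2 + b^2 = 9 + 1 = 10
Scalar part = 3/10 = 3/10
Bivector coeff = 1/10 = 1/10
M^{-1} = 3/10 + 1/10*e12


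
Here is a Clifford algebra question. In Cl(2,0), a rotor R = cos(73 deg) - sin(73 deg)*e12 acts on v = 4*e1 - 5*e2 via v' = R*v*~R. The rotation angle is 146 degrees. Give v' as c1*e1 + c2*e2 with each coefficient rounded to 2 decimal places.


Rotor R = cos(73deg) - sin(73deg)*e12
Rotation angle theta = 2 * 73 = 146 degrees
v' = R*v*~R rotates v by theta.
cos(146deg) = -0.8290, sin(146deg) = 0.5592
v'_1 = 4*cos(146deg) - (-5)*sin(146deg)
= 4*(-0.8290) - (-5)*0.5592
= -0.52
v'_2 = 4*sin(146deg) + (-5)*cos(146deg)
= 4*0.5592 + (-5)*(-0.8290)
= 6.38
v' = -0.52*e1 + 6.38*e2


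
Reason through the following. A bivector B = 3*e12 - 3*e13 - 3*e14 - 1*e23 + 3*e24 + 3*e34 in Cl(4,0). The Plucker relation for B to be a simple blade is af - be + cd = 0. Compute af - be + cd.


Plucker relation: af - be + cd
a*f = 3*3 = 9
b*e = (-3)*3 = -9
c*d = (-3)*(-1) = 3
af - be + cd = 9 - (-9) + 3
= 21


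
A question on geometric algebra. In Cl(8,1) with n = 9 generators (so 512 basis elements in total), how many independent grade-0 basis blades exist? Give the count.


Number of grade-k basis blades in Cl(p,q) with n = p + q is C(n, k).
n = 8 + 1 = 9
C(9, 0) = 9! / (0! * 9!)
= 362880 / (1 * 362880)
= 1


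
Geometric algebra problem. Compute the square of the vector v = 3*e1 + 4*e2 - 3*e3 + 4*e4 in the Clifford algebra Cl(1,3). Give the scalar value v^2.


v^2 = sum of c_i^2 * e_i^2
Positive signature terms (e_i^2 = +1): 3^2 = 9
Negative signature terms (e_j^2 = -1): 4^2 + (-3)^2 + 4^2 = 41
v^2 = 9 - 41 = -32


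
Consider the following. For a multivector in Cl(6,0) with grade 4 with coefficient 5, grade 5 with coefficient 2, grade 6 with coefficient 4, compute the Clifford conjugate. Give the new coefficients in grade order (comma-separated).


Clifford conjugate sign for grade k: (-1)^(k(k+1)/2)
Grade 4: (-1)^(4*5/2) = (-1)^10 = 1, coeff 5 -> 5
Grade 5: (-1)^(5*6/2) = (-1)^15 = -1, coeff 2 -> -2
Grade 6: (-1)^(6*7/2) = (-1)^21 = -1, coeff 4 -> -4
Conjugated coefficients: 5, -2, -4


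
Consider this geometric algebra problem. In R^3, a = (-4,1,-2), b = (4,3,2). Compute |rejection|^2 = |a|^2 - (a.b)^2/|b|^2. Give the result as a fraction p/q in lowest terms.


|a|^2 = (-4)^2 + 1^2 + (-2)^2 = 21
|b|^2 = 4^2 + 3^2 + 2^2 = 29
a . b = (-4)*4 + 1*3 + (-2)*2 = -17
(a.b)^2 = (-17)^2 = 289
|rej|^2 = 21 - 289/29
= (609 - 289)/29
= 320/29
In lowest terms: 320/29


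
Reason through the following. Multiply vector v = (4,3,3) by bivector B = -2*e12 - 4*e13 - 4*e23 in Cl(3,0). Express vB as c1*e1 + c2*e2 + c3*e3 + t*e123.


vB has grade-1 (vector) and grade-3 (trivector) parts: vB = (v _| B) + (v ^ B).
Vector part <vB>_1:
  e1: -v2*b12 - v3*b13 = -(3)*(-2) - (3)*(-4) = 18
  e2: v1*b12 - v3*b23 = (4)*(-2) - (3)*(-4) = 4
  e3: v1*b13 + v2*b23 = (4)*(-4) + (3)*(-4) = -28
Trivector part <vB>_3:
  e123: v1*b23 - v2*b13 + v3*b12 = (4)*(-4) - (3)*(-4) + (3)*(-2) = -10
vB = 18*e1 + 4*e2 - 28*e3 - 10*e123


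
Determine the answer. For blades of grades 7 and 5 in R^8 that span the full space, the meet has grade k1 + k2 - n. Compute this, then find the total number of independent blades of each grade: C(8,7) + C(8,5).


Meet grade = grade(A) + grade(B) - n
= 7 + 5 - 8 = 4
C(8,7) = 8
C(8,5) = 56
dim_A + dim_B = 8 + 56 = 64


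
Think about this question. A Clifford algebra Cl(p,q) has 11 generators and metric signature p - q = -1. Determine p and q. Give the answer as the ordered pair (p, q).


We need p + q = 11 and p - q = -1.
Adding: 2p = 11 + (-1) = 10, so p = 5.
Then q = 11 - 5 = 6.
(p, q) = (5, 6)


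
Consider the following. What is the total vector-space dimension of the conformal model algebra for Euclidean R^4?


The conformal model of R^4 uses Cl(5,1): the 4 Euclidean generators plus two extra orthogonal generators e+ (e+^2 = +1) and e- (e-^2 = -1), from which the null vectors e0, einf are built.
Number of generators m = 4 + 2 = 6.
dim Cl(p,q) = 2^m = 2^6 = 64


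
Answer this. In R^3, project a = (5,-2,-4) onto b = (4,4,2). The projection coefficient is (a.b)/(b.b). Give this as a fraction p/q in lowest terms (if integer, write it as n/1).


Projection coefficient = (a . b) / (b . b)
a . b = 5*4 + (-2)*4 + (-4)*2
= 20 + (-8) + (-8) = 4
b . b = 4^2 + 4^2 + 2^2
= 16 + 16 + 4 = 36
Coefficient = 4/36
In lowest terms: 1/9


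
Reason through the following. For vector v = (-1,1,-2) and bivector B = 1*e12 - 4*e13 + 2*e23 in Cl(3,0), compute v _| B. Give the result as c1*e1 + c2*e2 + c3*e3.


Left contraction v _| B = <vB>_1 (grade-1 part of the geometric product vB).
Using e1_|e12 = e2, e2_|e12 = -e1, e1_|e13 = e3, e3_|e13 = -e1, e2_|e23 = e3, e3_|e23 = -e2:
e1 coeff: -v2*b12 - v3*b13 = -(1)*(1) - (-2)*(-4) = -9
e2 coeff: v1*b12 - v3*b23 = (-1)*(1) - (-2)*(2) = 3
e3 coeff: v1*b13 + v2*b23 = (-1)*(-4) + (1)*(2) = 6
v _| B = -9*e1 + 3*e2 + 6*e3


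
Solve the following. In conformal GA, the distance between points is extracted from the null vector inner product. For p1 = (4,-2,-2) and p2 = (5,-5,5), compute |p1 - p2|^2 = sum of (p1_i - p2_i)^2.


p1 - p2 = (-1, 3, -7)
|p1 - p2|^2 = (-1)^2 + 3^2 + (-7)^2
= 1 + 9 + 49
= 59


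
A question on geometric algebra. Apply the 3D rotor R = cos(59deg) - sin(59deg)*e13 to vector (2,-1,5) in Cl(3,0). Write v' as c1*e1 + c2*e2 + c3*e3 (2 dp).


Rotor R = cos(59deg) - sin(59deg)*e13
Rotation angle theta = 2 * 59 = 118 degrees in the e13 plane (e1 -> e3).
The component perpendicular to the plane (e2) is invariant: v'_2 = v2 = -1.00
cos(118deg) = -0.4695, sin(118deg) = 0.8829
v'_1 = v1*cos(theta) - v3*sin(theta) = 2*(-0.4695) - 5*0.8829 = -5.35
v'_3 = v1*sin(theta) + v3*cos(theta) = 2*0.8829 + 5*(-0.4695) = -0.58
v' = -5.35*e1 - 1.00*e2 - 0.58*e3


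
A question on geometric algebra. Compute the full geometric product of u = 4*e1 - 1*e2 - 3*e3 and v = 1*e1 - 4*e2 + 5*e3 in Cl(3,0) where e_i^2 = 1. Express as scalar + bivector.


In Cl(3,0): e_i^2 = 1, e_ie_j = -e_je_i for i != j.
Scalar part = u . v = 4*1 + (-1)*(-4) + (-3)*5
= 4 + 4 + (-15) = -7
e12 coeff = 4*(-4) - (-1)*1 = -16 - (-1) = -15
e13 coeff = 4*5 - (-3)*1 = 20 - (-3) = 23
e23 coeff = (-1)*5 - (-3)*(-4) = -5 - 12 = -17
uv = -7 - 15*e12 + 23*e13 - 17*e23


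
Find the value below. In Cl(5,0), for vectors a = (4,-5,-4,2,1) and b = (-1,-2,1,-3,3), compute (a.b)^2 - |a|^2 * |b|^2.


a . b = 4*(-1) + (-5)*(-2) + (-4)*1 + 2*(-3) + 1*3
= -4 + 10 + (-4) + (-6) + 3 = -1
|a|^2 = 4^2 + (-5)^2 + (-4)^2 + 2^2 + 1^2 = 62
|b|^2 = (-1)^2 + (-2)^2 + 1^2 + (-3)^2 + 3^2 = 24
(a.b)^2 = (-1)^2 = 1
|a|^2 * |b|^2 = 62 * 24 = 1488
Result = 1 - 1488 = -1487


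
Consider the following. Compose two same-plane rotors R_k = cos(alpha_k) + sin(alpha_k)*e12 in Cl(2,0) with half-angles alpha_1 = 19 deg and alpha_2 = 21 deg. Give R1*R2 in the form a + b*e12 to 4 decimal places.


Same-plane rotors commute and their half-angles add:
R1*R2 = cos(a1 + a2) + sin(a1 + a2)*e12.
a1 + a2 = 19 + 21 = 40 deg
cos(40 deg) = 0.7660
sin(40 deg) = 0.6428
R1*R2 = 0.7660 + 0.6428*e12


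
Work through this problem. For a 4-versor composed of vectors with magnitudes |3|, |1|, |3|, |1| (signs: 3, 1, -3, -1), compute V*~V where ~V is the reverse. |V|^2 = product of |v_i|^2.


Each vector v_i has |v_i|^2 = s_i^2
Squared scales: 3^2 = 9, 1^2 = 1, (-3)^2 = 9, (-1)^2 = 1
|V|^2 = 9 * 1 * 9 * 1
= 81


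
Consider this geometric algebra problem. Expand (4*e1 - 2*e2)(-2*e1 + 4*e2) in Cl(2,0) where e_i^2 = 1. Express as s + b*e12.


Expand: (4*e1 - 2*e2)(-2*e1 + 4*e2)
= 4*(-2)*e1e1 + 4*4*e1e2 + (-2)*(-2)*e2e1 + (-2)*4*e2e2
Using e1^2 = e2^2 = 1, e2e1 = -e1e2:
Scalar part s = 4*(-2) + (-2)*4 = -8 + (-8) = -16
Bivector part b = 4*4 - (-2)*(-2) = 16 - 4 = 12
uv = -16 + 12*e12


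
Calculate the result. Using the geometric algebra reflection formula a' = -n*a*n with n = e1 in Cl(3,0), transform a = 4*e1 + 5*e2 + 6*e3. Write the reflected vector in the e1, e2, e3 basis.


Reflection formula: a' = -n*a*n, with n = e1 (unit vector, n^2 = 1).
For reflection through hyperplane perp to e1:
The component along e1 flips sign, others stay.
a = (4, 5, 6)
a' = (-4, 5, 6)
a' = -4*e1 + 5*e2 + 6*e3


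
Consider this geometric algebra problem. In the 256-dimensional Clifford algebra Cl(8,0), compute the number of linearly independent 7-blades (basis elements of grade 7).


Number of grade-k basis blades in Cl(p,q) with n = p + q is C(n, k).
n = 8 + 0 = 8
C(8, 7) = 8! / (7! * 1!)
= 40320 / (5040 * 1)
= 8


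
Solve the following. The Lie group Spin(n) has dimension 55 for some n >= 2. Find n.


dim Spin(n) = dim so(n) = n(n-1)/2.
Solve n(n-1)/2 = 55, i.e. n^2 - n - 110 = 0.
Discriminant = 1 + 8*55 = 441
n = (1 + sqrt(441))/2 = (1 + 21)/2 = 11


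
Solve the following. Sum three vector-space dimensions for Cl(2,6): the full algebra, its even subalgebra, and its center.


n = 2 + 6 = 8
Total dim = 2^8 = 256
Even subalgebra dim = 2^7 = 128
n is even, so center dim = 1
Sum = 256 + 128 + 1 = 385


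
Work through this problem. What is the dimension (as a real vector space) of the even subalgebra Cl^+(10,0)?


Even subalgebra dimension = 2^(n-1)
n = 10 + 0 = 10
2^(10 - 1) = 2^9 = 512
Verification: sum of C(10,k) for even k = 1 + 45 + 210 + 210 + 45 + 1 = 512
Result = 512


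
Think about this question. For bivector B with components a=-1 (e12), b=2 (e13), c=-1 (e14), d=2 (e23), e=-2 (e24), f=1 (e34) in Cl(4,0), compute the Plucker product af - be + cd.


Plucker relation: af - be + cd
a*f = (-1)*1 = -1
b*e = 2*(-2) = -4
c*d = (-1)*2 = -2
af - be + cd = -1 - (-4) + (-2)
= 1


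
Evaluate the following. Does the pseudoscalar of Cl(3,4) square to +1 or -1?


The pseudoscalar I = e1...e_n (product of all n generators) of Cl(p,q) satisfies I^2 = (-1)^(q + n(n-1)/2).
p = 3, q = 4, n = p + q = 7
n(n-1)/2 = 7 * 6 / 2 = 21
Exponent = q + n(n-1)/2 = 4 + 21 = 25
I^2 = (-1)^25 = -1


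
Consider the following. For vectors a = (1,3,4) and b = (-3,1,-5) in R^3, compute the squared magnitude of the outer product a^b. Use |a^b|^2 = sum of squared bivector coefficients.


a wedge b = (a1*b2 - a2*b1)*e12 + (a1*b3 - a3*b1)*e13 + (a2*b3 - a3*b2)*e23
e12 coeff: 1*1 - 3*(-3) = 1 - (-9) = 10
e13 coeff: 1*(-5) - 4*(-3) = -5 - (-12) = 7
e23 coeff: 3*(-5) - 4*1 = -15 - 4 = -19
|a wedge b|^2 = 10^2 + 7^2 + (-19)^2
= 100 + 49 + 361
= 510


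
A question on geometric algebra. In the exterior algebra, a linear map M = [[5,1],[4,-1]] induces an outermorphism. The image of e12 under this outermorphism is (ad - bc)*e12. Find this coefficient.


The outermorphism of a linear map f sends e1^e2 to f(e1)^f(e2).
f(e1) = 5*e1 + 4*e2
f(e2) = 1*e1 - 1*e2
f(e1) ^ f(e2) = (5*e1 + 4*e2) ^ (1*e1 - 1*e2)
= 5*(-1)*e12 + 4*1*e21
= (-5 - 4)*e12
= -9*e12
Coefficient = -9


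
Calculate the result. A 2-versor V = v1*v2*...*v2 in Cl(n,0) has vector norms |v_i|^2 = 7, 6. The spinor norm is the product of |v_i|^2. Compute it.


Spinor norm N(V) = |v1|^2 * |v2|^2 * ... * |v2|^2
= 7 * 6
Running product: 7, 42
N(V) = 42


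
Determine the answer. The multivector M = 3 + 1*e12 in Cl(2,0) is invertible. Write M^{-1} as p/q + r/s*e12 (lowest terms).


M = 3 + 1*e12, where e12^2 = -1.
Since M commutes with its reverse ~M = a - b*e12, M * ~M = a^2 - b^2*e12^2 = a^2 + b^2.
So M^{-1} = ~M / (a^2 + b^2) = (a - b*e12)/(a^2 + b^2).
a^2 + b^2 = 9 + 1 = 10
Scalar part = 3/10 = 3/10
Bivector coeff = -1/10 = -1/10
M^{-1} = 3/10 - 1/10*e12


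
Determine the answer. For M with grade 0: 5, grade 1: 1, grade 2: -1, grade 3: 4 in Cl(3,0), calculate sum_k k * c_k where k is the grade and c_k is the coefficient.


Grade-weighted sum = sum of grade_k * coefficient_k
0*5 = 0
1*1 = 1
2*(-1) = -2
3*4 = 12
Total = 0 + 1 + (-2) + 12 = 11


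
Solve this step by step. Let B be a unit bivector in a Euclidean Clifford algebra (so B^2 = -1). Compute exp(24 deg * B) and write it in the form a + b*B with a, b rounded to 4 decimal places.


For a unit bivector B with B^2 = -1, the exponential series gives
e^(theta*B) = cos(theta) + sin(theta)*B (the GA analogue of Euler's formula).
theta = 24 degrees = 0.418879 rad
cos(24 deg) = 0.9135
sin(24 deg) = 0.4067
exp(theta*B) = 0.9135 + 0.4067*B


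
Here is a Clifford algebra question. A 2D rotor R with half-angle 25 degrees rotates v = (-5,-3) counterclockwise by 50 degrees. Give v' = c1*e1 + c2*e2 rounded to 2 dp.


Rotor R = cos(25deg) - sin(25deg)*e12
Rotation angle theta = 2 * 25 = 50 degrees
v' = R*v*~R rotates v by theta.
cos(50deg) = 0.6428, sin(50deg) = 0.7660
v'_1 = -5*cos(50deg) - (-3)*sin(50deg)
= -5*0.6428 - (-3)*0.7660
= -0.92
v'_2 = -5*sin(50deg) + (-3)*cos(50deg)
= -5*0.7660 + (-3)*0.6428
= -5.76
v' = -0.92*e1 - 5.76*e2


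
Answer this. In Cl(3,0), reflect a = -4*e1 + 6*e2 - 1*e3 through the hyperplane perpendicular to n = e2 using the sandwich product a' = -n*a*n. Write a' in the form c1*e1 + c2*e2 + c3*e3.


Reflection formula: a' = -n*a*n, with n = e2 (unit vector, n^2 = 1).
For reflection through hyperplane perp to e2:
The component along e2 flips sign, others stay.
a = (-4, 6, -1)
a' = (-4, -6, -1)
a' = -4*e1 - 6*e2 - 1*e3


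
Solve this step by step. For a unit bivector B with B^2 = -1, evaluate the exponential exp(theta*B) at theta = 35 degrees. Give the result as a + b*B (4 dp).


For a unit bivector B with B^2 = -1, the exponential series gives
e^(theta*B) = cos(theta) + sin(theta)*B (the GA analogue of Euler's formula).
theta = 35 degrees = 0.610865 rad
cos(35 deg) = 0.8192
sin(35 deg) = 0.5736
exp(theta*B) = 0.8192 + 0.5736*B


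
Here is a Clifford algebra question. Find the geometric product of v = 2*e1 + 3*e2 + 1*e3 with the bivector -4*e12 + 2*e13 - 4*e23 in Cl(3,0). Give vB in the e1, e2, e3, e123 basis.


vB has grade-1 (vector) and grade-3 (trivector) parts: vB = (v _| B) + (v ^ B).
Vector part <vB>_1:
  e1: -v2*b12 - v3*b13 = -(3)*(-4) - (1)*(2) = 10
  e2: v1*b12 - v3*b23 = (2)*(-4) - (1)*(-4) = -4
  e3: v1*b13 + v2*b23 = (2)*(2) + (3)*(-4) = -8
Trivector part <vB>_3:
  e123: v1*b23 - v2*b13 + v3*b12 = (2)*(-4) - (3)*(2) + (1)*(-4) = -18
vB = 10*e1 - 4*e2 - 8*e3 - 18*e123


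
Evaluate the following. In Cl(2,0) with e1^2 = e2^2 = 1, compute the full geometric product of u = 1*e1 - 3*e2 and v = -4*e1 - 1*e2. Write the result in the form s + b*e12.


Expand: (1*e1 - 3*e2)(-4*e1 - 1*e2)
= 1*(-4)*e1e1 + 1*(-1)*e1e2 + (-3)*(-4)*e2e1 + (-3)*(-1)*e2e2
Using e1^2 = e2^2 = 1, e2e1 = -e1e2:
Scalar part s = 1*(-4) + (-3)*(-1) = -4 + 3 = -1
Bivector part b = 1*(-1) - (-3)*(-4) = -1 - 12 = -13
uv = -1 - 13*e12


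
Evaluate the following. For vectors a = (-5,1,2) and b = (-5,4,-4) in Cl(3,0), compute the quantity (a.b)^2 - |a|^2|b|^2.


a . b = (-5)*(-5) + 1*4 + 2*(-4)
= 25 + 4 + (-8) = 21
|a|^2 = (-5)^2 + 1^2 + 2^2 = 30
|b|^2 = (-5)^2 + 4^2 + (-4)^2 = 57
(a.b)^2 = 21^2 = 441
|a|^2 * |b|^2 = 30 * 57 = 1710
Result = 441 - 1710 = -1269


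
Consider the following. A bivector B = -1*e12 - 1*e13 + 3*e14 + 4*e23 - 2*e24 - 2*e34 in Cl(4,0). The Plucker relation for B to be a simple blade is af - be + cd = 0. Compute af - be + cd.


Plucker relation: af - be + cd
a*f = (-1)*(-2) = 2
b*e = (-1)*(-2) = 2
c*d = 3*4 = 12
af - be + cd = 2 - 2 + 12
= 12


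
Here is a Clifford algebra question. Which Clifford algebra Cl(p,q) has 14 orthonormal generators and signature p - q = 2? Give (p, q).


We need p + q = 14 and p - q = 2.
Adding: 2p = 14 + 2 = 16, so p = 8.
Then q = 14 - 8 = 6.
(p, q) = (8, 6)


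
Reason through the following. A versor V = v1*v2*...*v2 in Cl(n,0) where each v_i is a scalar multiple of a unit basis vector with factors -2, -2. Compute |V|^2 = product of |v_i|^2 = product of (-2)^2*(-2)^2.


Each vector v_i has |v_i|^2 = s_i^2
Squared scales: (-2)^2 = 4, (-2)^2 = 4
|V|^2 = 4 * 4
= 16


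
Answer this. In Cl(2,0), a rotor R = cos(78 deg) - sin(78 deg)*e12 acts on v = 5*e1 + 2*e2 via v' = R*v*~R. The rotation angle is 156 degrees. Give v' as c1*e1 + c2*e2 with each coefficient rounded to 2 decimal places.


Rotor R = cos(78deg) - sin(78deg)*e12
Rotation angle theta = 2 * 78 = 156 degrees
v' = R*v*~R rotates v by theta.
cos(156deg) = -0.9135, sin(156deg) = 0.4067
v'_1 = 5*cos(156deg) - 2*sin(156deg)
= 5*(-0.9135) - 2*0.4067
= -5.38
v'_2 = 5*sin(156deg) + 2*cos(156deg)
= 5*0.4067 + 2*(-0.9135)
= 0.21
v' = -5.38*e1 + 0.21*e2


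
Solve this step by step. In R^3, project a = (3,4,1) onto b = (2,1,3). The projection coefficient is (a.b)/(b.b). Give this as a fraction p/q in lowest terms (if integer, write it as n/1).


Projection coefficient = (a . b) / (b . b)
a . b = 3*2 + 4*1 + 1*3
= 6 + 4 + 3 = 13
b . b = 2^2 + 1^2 + 3^2
= 4 + 1 + 9 = 14
Coefficient = 13/14
In lowest terms: 13/14


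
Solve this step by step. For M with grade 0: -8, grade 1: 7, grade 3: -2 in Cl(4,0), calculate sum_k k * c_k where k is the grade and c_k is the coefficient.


Grade-weighted sum = sum of grade_k * coefficient_k
0*(-8) = 0
1*7 = 7
3*(-2) = -6
Total = 0 + 7 + (-6) = 1


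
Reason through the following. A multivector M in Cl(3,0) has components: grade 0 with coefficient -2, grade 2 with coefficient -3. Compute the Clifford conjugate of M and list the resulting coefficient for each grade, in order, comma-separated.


Clifford conjugate sign for grade k: (-1)^(k(k+1)/2)
Grade 0: (-1)^(0*1/2) = (-1)^0 = 1, coeff -2 -> -2
Grade 2: (-1)^(2*3/2) = (-1)^3 = -1, coeff -3 -> 3
Conjugated coefficients: -2, 3


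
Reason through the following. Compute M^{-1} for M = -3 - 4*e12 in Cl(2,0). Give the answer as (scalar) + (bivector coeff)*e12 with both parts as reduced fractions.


M = -3 - 4*e12, where e12^2 = -1.
Since M commutes with its reverse ~M = a - b*e12, M * ~M = a^2 - b^2*e12^2 = a^2 + b^2.
So M^{-1} = ~M / (a^2 + b^2) = (a - b*e12)/(a^2 + b^2).
a^2 + b^2 = 9 + 16 = 25
Scalar part = -3/25 = -3/25
Bivector coeff = 4/25 = 4/25
M^{-1} = -3/25 + 4/25*e12


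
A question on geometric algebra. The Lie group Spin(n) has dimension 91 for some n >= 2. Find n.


dim Spin(n) = dim so(n) = n(n-1)/2.
Solve n(n-1)/2 = 91, i.e. n^2 - n - 182 = 0.
Discriminant = 1 + 8*91 = 729
n = (1 + sqrt(729))/2 = (1 + 27)/2 = 14


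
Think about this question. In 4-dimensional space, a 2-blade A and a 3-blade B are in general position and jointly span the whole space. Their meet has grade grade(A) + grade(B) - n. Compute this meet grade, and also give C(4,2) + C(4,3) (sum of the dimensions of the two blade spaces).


Meet grade = grade(A) + grade(B) - n
= 2 + 3 - 4 = 1
C(4,2) = 6
C(4,3) = 4
dim_A + dim_B = 6 + 4 = 10


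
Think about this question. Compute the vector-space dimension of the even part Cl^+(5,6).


Even subalgebra dimension = 2^(n-1)
n = 5 + 6 = 11
2^(11 - 1) = 2^10 = 1024
Verification: sum of C(11,k) for even k = 1 + 55 + 330 + 462 + 165 + 11 = 1024
Result = 1024


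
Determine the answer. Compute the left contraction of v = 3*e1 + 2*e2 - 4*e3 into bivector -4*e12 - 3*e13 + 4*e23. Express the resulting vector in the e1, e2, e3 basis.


Left contraction v _| B = <vB>_1 (grade-1 part of the geometric product vB).
Using e1_|e12 = e2, e2_|e12 = -e1, e1_|e13 = e3, e3_|e13 = -e1, e2_|e23 = e3, e3_|e23 = -e2:
e1 coeff: -v2*b12 - v3*b13 = -(2)*(-4) - (-4)*(-3) = -4
e2 coeff: v1*b12 - v3*b23 = (3)*(-4) - (-4)*(4) = 4
e3 coeff: v1*b13 + v2*b23 = (3)*(-3) + (2)*(4) = -1
v _| B = -4*e1 + 4*e2 - 1*e3


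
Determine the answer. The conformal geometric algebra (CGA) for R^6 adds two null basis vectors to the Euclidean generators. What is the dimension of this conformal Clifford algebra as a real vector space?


The conformal model of R^6 uses Cl(7,1): the 6 Euclidean generators plus two extra orthogonal generators e+ (e+^2 = +1) and e- (e-^2 = -1), from which the null vectors e0, einf are built.
Number of generators m = 6 + 2 = 8.
dim Cl(p,q) = 2^m = 2^8 = 256


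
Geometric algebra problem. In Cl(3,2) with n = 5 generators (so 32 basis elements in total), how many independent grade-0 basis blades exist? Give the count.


Number of grade-k basis blades in Cl(p,q) with n = p + q is C(n, k).
n = 3 + 2 = 5
C(5, 0) = 5! / (0! * 5!)
= 120 / (1 * 120)
= 1


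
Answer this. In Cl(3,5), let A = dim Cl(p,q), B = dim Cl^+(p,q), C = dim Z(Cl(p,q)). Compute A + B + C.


n = 3 + 5 = 8
Total dim = 2^8 = 256
Even subalgebra dim = 2^7 = 128
n is even, so center dim = 1
Sum = 256 + 128 + 1 = 385


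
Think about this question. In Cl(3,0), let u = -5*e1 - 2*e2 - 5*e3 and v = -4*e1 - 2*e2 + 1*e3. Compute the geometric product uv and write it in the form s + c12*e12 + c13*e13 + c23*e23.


In Cl(3,0): e_i^2 = 1, e_ie_j = -e_je_i for i != j.
Scalar part = u . v = (-5)*(-4) + (-2)*(-2) + (-5)*1
= 20 + 4 + (-5) = 19
e12 coeff = (-5)*(-2) - (-2)*(-4) = 10 - 8 = 2
e13 coeff = (-5)*1 - (-5)*(-4) = -5 - 20 = -25
e23 coeff = (-2)*1 - (-5)*(-2) = -2 - 10 = -12
uv = 19 + 2*e12 - 25*e13 - 12*e23


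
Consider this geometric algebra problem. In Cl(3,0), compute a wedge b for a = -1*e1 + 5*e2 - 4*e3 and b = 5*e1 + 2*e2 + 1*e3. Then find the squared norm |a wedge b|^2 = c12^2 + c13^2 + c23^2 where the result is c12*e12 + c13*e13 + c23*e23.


a wedge b = (a1*b2 - a2*b1)*e12 + (a1*b3 - a3*b1)*e13 + (a2*b3 - a3*b2)*e23
e12 coeff: (-1)*2 - 5*5 = -2 - 25 = -27
e13 coeff: (-1)*1 - (-4)*5 = -1 - (-20) = 19
e23 coeff: 5*1 - (-4)*2 = 5 - (-8) = 13
|a wedge b|^2 = (-27)^2 + 19^2 + 13^2
= 729 + 361 + 169
= 1259


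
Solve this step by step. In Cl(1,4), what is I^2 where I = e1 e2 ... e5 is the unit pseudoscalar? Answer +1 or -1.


The pseudoscalar I = e1...e_n (product of all n generators) of Cl(p,q) satisfies I^2 = (-1)^(q + n(n-1)/2).
p = 1, q = 4, n = p + q = 5
n(n-1)/2 = 5 * 4 / 2 = 10
Exponent = q + n(n-1)/2 = 4 + 10 = 14
I^2 = (-1)^14 = +1


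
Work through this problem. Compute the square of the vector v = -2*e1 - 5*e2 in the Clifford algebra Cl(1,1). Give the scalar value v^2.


v^2 = sum of c_i^2 * e_i^2
Positive signature terms (e_i^2 = +1): (-2)^2 = 4
Negative signature terms (e_j^2 = -1): (-5)^2 = 25
v^2 = 4 - 25 = -21


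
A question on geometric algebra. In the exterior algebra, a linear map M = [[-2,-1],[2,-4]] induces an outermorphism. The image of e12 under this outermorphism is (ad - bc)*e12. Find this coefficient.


The outermorphism of a linear map f sends e1^e2 to f(e1)^f(e2).
f(e1) = -2*e1 + 2*e2
f(e2) = -1*e1 - 4*e2
f(e1) ^ f(e2) = (-2*e1 + 2*e2) ^ (-1*e1 - 4*e2)
= (-2)*(-4)*e12 + 2*(-1)*e21
= (8 - (-2))*e12
= 10*e12
Coefficient = 10


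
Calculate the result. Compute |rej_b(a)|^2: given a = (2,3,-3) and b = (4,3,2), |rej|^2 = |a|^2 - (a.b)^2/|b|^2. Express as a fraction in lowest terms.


|a|^2 = 2^2 + 3^2 + (-3)^2 = 22
|b|^2 = 4^2 + 3^2 + 2^2 = 29
a . b = 2*4 + 3*3 + (-3)*2 = 11
(a.b)^2 = 11^2 = 121
|rej|^2 = 22 - 121/29
= (638 - 121)/29
= 517/29
In lowest terms: 517/29


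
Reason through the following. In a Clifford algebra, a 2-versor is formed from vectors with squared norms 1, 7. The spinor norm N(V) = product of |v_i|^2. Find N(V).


Spinor norm N(V) = |v1|^2 * |v2|^2 * ... * |v2|^2
= 1 * 7
Running product: 1, 7
N(V) = 7


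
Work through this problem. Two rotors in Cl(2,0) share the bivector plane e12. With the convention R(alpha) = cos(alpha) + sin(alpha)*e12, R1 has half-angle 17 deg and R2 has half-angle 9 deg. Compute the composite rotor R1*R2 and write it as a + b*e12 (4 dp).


Same-plane rotors commute and their half-angles add:
R1*R2 = cos(a1 + a2) + sin(a1 + a2)*e12.
a1 + a2 = 17 + 9 = 26 deg
cos(26 deg) = 0.8988
sin(26 deg) = 0.4384
R1*R2 = 0.8988 + 0.4384*e12


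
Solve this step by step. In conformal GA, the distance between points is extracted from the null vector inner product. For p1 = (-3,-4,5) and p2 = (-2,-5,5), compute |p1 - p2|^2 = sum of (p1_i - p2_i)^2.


p1 - p2 = (-1, 1, 0)
|p1 - p2|^2 = (-1)^2 + 1^2 + 0^2
= 1 + 1 + 0
= 2


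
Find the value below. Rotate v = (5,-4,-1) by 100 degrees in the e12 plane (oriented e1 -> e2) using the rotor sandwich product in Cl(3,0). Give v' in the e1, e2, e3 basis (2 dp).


Rotor R = cos(50deg) - sin(50deg)*e12
Rotation angle theta = 2 * 50 = 100 degrees in the e12 plane (e1 -> e2).
The component perpendicular to the plane (e3) is invariant: v'_3 = v3 = -1.00
cos(100deg) = -0.1736, sin(100deg) = 0.9848
v'_1 = v1*cos(theta) - v2*sin(theta) = 5*(-0.1736) - (-4)*0.9848 = 3.07
v'_2 = v1*sin(theta) + v2*cos(theta) = 5*0.9848 + (-4)*(-0.1736) = 5.62
v' = 3.07*e1 + 5.62*e2 - 1.00*e3


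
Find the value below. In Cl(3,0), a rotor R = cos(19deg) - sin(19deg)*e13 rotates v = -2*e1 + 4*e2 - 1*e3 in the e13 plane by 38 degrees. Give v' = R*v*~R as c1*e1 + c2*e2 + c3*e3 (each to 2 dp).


Rotor R = cos(19deg) - sin(19deg)*e13
Rotation angle theta = 2 * 19 = 38 degrees in the e13 plane (e1 -> e3).
The component perpendicular to the plane (e2) is invariant: v'_2 = v2 = 4.00
cos(38deg) = 0.7880, sin(38deg) = 0.6157
v'_1 = v1*cos(theta) - v3*sin(theta) = -2*0.7880 - (-1)*0.6157 = -0.96
v'_3 = v1*sin(theta) + v3*cos(theta) = -2*0.6157 + (-1)*0.7880 = -2.02
v' = -0.96*e1 + 4.00*e2 - 2.02*e3


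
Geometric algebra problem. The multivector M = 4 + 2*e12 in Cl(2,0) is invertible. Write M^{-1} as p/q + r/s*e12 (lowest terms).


M = 4 + 2*e12, where e12^2 = -1.
Since M commutes with its reverse ~M = a - b*e12, M * ~M = a^2 - b^2*e12^2 = a^2 + b^2.
So M^{-1} = ~M / (a^2 + b^2) = (a - b*e12)/(a^2 + b^2).
a^2 + b^2 = 16 + 4 = 20
Scalar part = 4/20 = 1/5
Bivector coeff = -2/20 = -1/10
M^{-1} = 1/5 - 1/10*e12


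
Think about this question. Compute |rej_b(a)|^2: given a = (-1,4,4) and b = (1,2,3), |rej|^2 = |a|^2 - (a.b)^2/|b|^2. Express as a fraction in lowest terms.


|a|^2 = (-1)^2 + 4^2 + 4^2 = 33
|b|^2 = 1^2 + 2^2 + 3^2 = 14
a . b = (-1)*1 + 4*2 + 4*3 = 19
(a.b)^2 = 19^2 = 361
|rej|^2 = 33 - 361/14
= (462 - 361)/14
= 101/14
In lowest terms: 101/14


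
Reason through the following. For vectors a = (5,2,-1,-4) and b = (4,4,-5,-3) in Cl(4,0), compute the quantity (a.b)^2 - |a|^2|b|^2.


a . b = 5*4 + 2*4 + (-1)*(-5) + (-4)*(-3)
= 20 + 8 + 5 + 12 = 45
|a|^2 = 5^2 + 2^2 + (-1)^2 + (-4)^2 = 46
|b|^2 = 4^2 + 4^2 + (-5)^2 + (-3)^2 = 66
(a.b)^2 = 45^2 = 2025
|a|^2 * |b|^2 = 46 * 66 = 3036
Result = 2025 - 3036 = -1011


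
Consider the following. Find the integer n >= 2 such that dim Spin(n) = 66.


dim Spin(n) = dim so(n) = n(n-1)/2.
Solve n(n-1)/2 = 66, i.e. n^2 - n - 132 = 0.
Discriminant = 1 + 8*66 = 529
n = (1 + sqrt(529))/2 = (1 + 23)/2 = 12


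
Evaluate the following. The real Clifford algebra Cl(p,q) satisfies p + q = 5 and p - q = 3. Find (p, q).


We need p + q = 5 and p - q = 3.
Adding: 2p = 5 + 3 = 8, so p = 4.
Then q = 5 - 4 = 1.
(p, q) = (4, 1)


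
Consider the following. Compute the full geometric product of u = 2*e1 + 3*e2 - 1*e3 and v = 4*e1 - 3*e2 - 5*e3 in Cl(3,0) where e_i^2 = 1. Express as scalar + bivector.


In Cl(3,0): e_i^2 = 1, e_ie_j = -e_je_i for i != j.
Scalar part = u . v = 2*4 + 3*(-3) + (-1)*(-5)
= 8 + (-9) + 5 = 4
e12 coeff = 2*(-3) - 3*4 = -6 - 12 = -18
e13 coeff = 2*(-5) - (-1)*4 = -10 - (-4) = -6
e23 coeff = 3*(-5) - (-1)*(-3) = -15 - 3 = -18
uv = 4 - 18*e12 - 6*e13 - 18*e23


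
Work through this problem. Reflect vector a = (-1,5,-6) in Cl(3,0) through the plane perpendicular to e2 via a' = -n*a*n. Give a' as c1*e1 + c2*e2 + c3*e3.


Reflection formula: a' = -n*a*n, with n = e2 (unit vector, n^2 = 1).
For reflection through hyperplane perp to e2:
The component along e2 flips sign, others stay.
a = (-1, 5, -6)
a' = (-1, -5, -6)
a' = -1*e1 - 5*e2 - 6*e3


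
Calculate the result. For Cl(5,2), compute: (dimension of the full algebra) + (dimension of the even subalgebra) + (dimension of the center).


n = 5 + 2 = 7
Total dim = 2^7 = 128
Even subalgebra dim = 2^6 = 64
n is odd, so center dim = 2
Sum = 128 + 64 + 2 = 194


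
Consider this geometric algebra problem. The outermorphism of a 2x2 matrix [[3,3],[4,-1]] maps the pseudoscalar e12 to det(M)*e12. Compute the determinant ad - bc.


The outermorphism of a linear map f sends e1^e2 to f(e1)^f(e2).
f(e1) = 3*e1 + 4*e2
f(e2) = 3*e1 - 1*e2
f(e1) ^ f(e2) = (3*e1 + 4*e2) ^ (3*e1 - 1*e2)
= 3*(-1)*e12 + 4*3*e21
= (-3 - 12)*e12
= -15*e12
Coefficient = -15


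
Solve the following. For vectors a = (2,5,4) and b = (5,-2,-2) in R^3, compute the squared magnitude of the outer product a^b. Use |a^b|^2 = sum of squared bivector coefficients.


a wedge b = (a1*b2 - a2*b1)*e12 + (a1*b3 - a3*b1)*e13 + (a2*b3 - a3*b2)*e23
e12 coeff: 2*(-2) - 5*5 = -4 - 25 = -29
e13 coeff: 2*(-2) - 4*5 = -4 - 20 = -24
e23 coeff: 5*(-2) - 4*(-2) = -10 - (-8) = -2
|a wedge b|^2 = (-29)^2 + (-24)^2 + (-2)^2
= 841 + 576 + 4
= 1421


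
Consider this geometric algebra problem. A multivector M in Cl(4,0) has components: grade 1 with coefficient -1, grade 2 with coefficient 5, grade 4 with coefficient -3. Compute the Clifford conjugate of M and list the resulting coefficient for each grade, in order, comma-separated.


Clifford conjugate sign for grade k: (-1)^(k(k+1)/2)
Grade 1: (-1)^(1*2/2) = (-1)^1 = -1, coeff -1 -> 1
Grade 2: (-1)^(2*3/2) = (-1)^3 = -1, coeff 5 -> -5
Grade 4: (-1)^(4*5/2) = (-1)^10 = 1, coeff -3 -> -3
Conjugated coefficients: 1, -5, -3


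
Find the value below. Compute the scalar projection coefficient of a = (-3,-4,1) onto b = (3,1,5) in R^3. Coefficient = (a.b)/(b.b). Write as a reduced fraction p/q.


Projection coefficient = (a . b) / (b . b)
a . b = (-3)*3 + (-4)*1 + 1*5
= -9 + (-4) + 5 = -8
b . b = 3^2 + 1^2 + 5^2
= 9 + 1 + 25 = 35
Coefficient = -8/35
In lowest terms: -8/35


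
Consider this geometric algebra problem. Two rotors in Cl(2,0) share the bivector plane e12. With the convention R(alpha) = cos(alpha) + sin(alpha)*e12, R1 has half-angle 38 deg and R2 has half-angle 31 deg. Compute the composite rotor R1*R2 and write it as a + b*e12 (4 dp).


Same-plane rotors commute and their half-angles add:
R1*R2 = cos(a1 + a2) + sin(a1 + a2)*e12.
a1 + a2 = 38 + 31 = 69 deg
cos(69 deg) = 0.3584
sin(69 deg) = 0.9336
R1*R2 = 0.3584 + 0.9336*e12
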